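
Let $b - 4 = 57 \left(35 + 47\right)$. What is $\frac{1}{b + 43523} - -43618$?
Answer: $\frac{2102431219}{48201} \approx 43618.0$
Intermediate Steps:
$b = 4678$ ($b = 4 + 57 \left(35 + 47\right) = 4 + 57 \cdot 82 = 4 + 4674 = 4678$)
$\frac{1}{b + 43523} - -43618 = \frac{1}{4678 + 43523} - -43618 = \frac{1}{48201} + 43618 = \frac{2102431219}{48201}$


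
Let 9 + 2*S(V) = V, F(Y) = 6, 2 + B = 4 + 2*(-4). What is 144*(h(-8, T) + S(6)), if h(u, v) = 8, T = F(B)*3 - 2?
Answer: 936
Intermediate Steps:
B = -6 (B = -2 + (4 + 2*(-4)) = -2 + (4 - 8) = -2 - 4 = -6)
S(V) = -9/2 + V/2
T = 16 (T = 6*3 - 2 = 18 - 2 = 16)
144*(h(-8, T) + S(6)) = 144*(8 + (-9/2 + (½)*6)) = 144*(8 + (-9/2 + 3)) = 144*(8 - 3/2) = 144*(13/2) = 936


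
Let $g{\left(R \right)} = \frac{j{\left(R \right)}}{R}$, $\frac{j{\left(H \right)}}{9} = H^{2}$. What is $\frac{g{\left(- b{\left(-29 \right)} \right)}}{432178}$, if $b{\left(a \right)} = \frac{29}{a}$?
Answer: $\frac{9}{432178} \approx 2.0825 \cdot 10^{-5}$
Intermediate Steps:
$j{\left(H \right)} = 9 H^{2}$
$g{\left(R \right)} = 9 R$ ($g{\left(R \right)} = \frac{9 R^{2}}{R} = 9 R$)
$\frac{g{\left(- b{\left(-29 \right)} \right)}}{432178} = \frac{9 \left(- \frac{29}{-29}\right)}{432178} = 9 \left(- \frac{29 \left(-1\right)}{29}\right) \frac{1}{432178} = 9 \left(\left(-1\right) \left(-1\right)\right) \frac{1}{432178} = 9 \cdot 1 \cdot \frac{1}{432178} = 9 \cdot \frac{1}{432178} = \frac{9}{432178}$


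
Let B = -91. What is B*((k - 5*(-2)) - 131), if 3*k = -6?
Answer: 11193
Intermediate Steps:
k = -2 (k = (⅓)*(-6) = -2)
B*((k - 5*(-2)) - 131) = -91*((-2 - 5*(-2)) - 131) = -91*((-2 + 10) - 131) = -91*(8 - 131) = -91*(-123) = 11193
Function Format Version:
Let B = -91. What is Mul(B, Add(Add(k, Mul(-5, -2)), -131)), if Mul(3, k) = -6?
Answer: 11193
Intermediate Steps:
k = -2 (k = Mul(Rational(1, 3), -6) = -2)
Mul(B, Add(Add(k, Mul(-5, -2)), -131)) = Mul(-91, Add(Add(-2, Mul(-5, -2)), -131)) = Mul(-91, Add(Add(-2, 10), -131)) = Mul(-91, Add(8, -131)) = Mul(-91, -123) = 11193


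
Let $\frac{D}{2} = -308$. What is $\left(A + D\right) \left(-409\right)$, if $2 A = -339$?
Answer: $\frac{642539}{2} \approx 3.2127 \cdot 10^{5}$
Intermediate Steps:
$A = - \frac{339}{2}$ ($A = \frac{1}{2} \left(-339\right) = - \frac{339}{2} \approx -169.5$)
$D = -616$ ($D = 2 \left(-308\right) = -616$)
$\left(A + D\right) \left(-409\right) = \left(- \frac{339}{2} - 616\right) \left(-409\right) = \left(- \frac{1571}{2}\right) \left(-409\right) = \frac{642539}{2}$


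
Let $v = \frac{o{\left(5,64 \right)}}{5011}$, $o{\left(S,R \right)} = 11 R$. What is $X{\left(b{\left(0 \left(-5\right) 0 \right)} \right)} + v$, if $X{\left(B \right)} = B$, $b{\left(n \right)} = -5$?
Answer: $- \frac{24351}{5011} \approx -4.8595$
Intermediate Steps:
$v = \frac{704}{5011}$ ($v = \frac{11 \cdot 64}{5011} = 704 \cdot \frac{1}{5011} = \frac{704}{5011} \approx 0.14049$)
$X{\left(b{\left(0 \left(-5\right) 0 \right)} \right)} + v = -5 + \frac{704}{5011} = - \frac{24351}{5011}$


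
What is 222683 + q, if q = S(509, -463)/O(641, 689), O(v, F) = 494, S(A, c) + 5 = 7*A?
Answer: 55004480/247 ≈ 2.2269e+5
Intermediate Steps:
S(A, c) = -5 + 7*A
q = 1779/247 (q = (-5 + 7*509)/494 = (-5 + 3563)*(1/494) = 3558*(1/494) = 1779/247 ≈ 7.2024)
222683 + q = 222683 + 1779/247 = 55004480/247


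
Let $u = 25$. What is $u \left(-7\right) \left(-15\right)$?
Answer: $2625$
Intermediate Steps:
$u \left(-7\right) \left(-15\right) = 25 \left(-7\right) \left(-15\right) = \left(-175\right) \left(-15\right) = 2625$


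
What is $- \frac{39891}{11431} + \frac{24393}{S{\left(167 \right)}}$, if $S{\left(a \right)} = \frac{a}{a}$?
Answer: $\frac{278796492}{11431} \approx 24390.0$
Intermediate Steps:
$S{\left(a \right)} = 1$
$- \frac{39891}{11431} + \frac{24393}{S{\left(167 \right)}} = - \frac{39891}{11431} + \frac{24393}{1} = \left(-39891\right) \frac{1}{11431} + 24393 \cdot 1 = - \frac{39891}{11431} + 24393 = \frac{278796492}{11431}$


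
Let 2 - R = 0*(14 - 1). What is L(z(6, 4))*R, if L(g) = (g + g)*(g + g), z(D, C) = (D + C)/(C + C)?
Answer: 25/2 ≈ 12.500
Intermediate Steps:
z(D, C) = (C + D)/(2*C) (z(D, C) = (C + D)/((2*C)) = (C + D)*(1/(2*C)) = (C + D)/(2*C))
L(g) = 4*g**2 (L(g) = (2*g)*(2*g) = 4*g**2)
R = 2 (R = 2 - 0*(14 - 1) = 2 - 0*13 = 2 - 1*0 = 2 + 0 = 2)
L(z(6, 4))*R = (4*((1/2)*(4 + 6)/4)**2)*2 = (4*((1/2)*(1/4)*10)**2)*2 = (4*(5/4)**2)*2 = (4*(25/16))*2 = (25/4)*2 = 25/2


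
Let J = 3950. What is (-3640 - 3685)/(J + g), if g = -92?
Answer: -7325/3858 ≈ -1.8987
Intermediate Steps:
(-3640 - 3685)/(J + g) = (-3640 - 3685)/(3950 - 92) = -7325/3858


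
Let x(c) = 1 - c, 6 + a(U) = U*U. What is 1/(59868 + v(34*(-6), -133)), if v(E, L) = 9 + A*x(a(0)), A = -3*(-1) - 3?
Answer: 1/59877 ≈ 1.6701e-5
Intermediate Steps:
A = 0 (A = 3 - 3 = 0)
a(U) = -6 + U² (a(U) = -6 + U*U = -6 + U²)
v(E, L) = 9 (v(E, L) = 9 + 0*(1 - (-6 + 0²)) = 9 + 0*(1 - (-6 + 0)) = 9 + 0*(1 - 1*(-6)) = 9 + 0*(1 + 6) = 9 + 0*7 = 9 + 0 = 9)
1/(59868 + v(34*(-6), -133)) = 1/(59868 + 9) = 1/59877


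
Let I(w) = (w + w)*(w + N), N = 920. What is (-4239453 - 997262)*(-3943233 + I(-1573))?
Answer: 9891604779925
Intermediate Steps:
I(w) = 2*w*(920 + w) (I(w) = (w + w)*(w + 920) = (2*w)*(920 + w) = 2*w*(920 + w))
(-4239453 - 997262)*(-3943233 + I(-1573)) = (-4239453 - 997262)*(-3943233 + 2*(-1573)*(920 - 1573)) = -5236715*(-3943233 + 2*(-1573)*(-653)) = -5236715*(-3943233 + 2054338) = -5236715*(-1888895) = 9891604779925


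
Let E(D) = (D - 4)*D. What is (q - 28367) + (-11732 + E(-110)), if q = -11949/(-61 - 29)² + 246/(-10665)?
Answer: -5878654277/213300 ≈ -27561.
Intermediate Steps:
E(D) = D*(-4 + D) (E(D) = (-4 + D)*D = D*(-4 + D))
q = -319577/213300 (q = -11949/((-90)²) + 246*(-1/10665) = -11949/8100 - 82/3555 = -11949*1/8100 - 82/3555 = -3983/2700 - 82/3555 = -319577/213300 ≈ -1.4983)
(q - 28367) + (-11732 + E(-110)) = (-319577/213300 - 28367) + (-11732 - 110*(-4 - 110)) = -6051000677/213300 + (-11732 - 110*(-114)) = -6051000677/213300 + (-11732 + 12540) = -6051000677/213300 + 808 = -5878654277/213300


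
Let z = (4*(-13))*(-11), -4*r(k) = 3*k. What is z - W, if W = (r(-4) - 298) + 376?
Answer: 491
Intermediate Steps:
r(k) = -3*k/4
z = 572 (z = -52*(-11) = 572)
W = 81 (W = (-¾*(-4) - 298) + 376 = (3 - 298) + 376 = -295 + 376 = 81)
z - W = 572 - 1*81 = 572 - 81 = 491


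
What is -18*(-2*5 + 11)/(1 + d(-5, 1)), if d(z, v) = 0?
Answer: -18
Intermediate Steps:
-18*(-2*5 + 11)/(1 + d(-5, 1)) = -18*(-2*5 + 11)/(1 + 0) = -18*(-10 + 11)/1 = -18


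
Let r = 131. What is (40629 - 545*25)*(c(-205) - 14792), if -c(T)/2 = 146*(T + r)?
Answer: 184059264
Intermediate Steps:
c(T) = -38252 - 292*T (c(T) = -292*(T + 131) = -292*(131 + T) = -2*(19126 + 146*T) = -38252 - 292*T)
(40629 - 545*25)*(c(-205) - 14792) = (40629 - 545*25)*((-38252 - 292*(-205)) - 14792) = (40629 - 13625)*((-38252 + 59860) - 14792) = 27004*(21608 - 14792) = 27004*6816 = 184059264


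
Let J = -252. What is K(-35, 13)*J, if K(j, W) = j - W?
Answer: 12096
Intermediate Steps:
K(-35, 13)*J = (-35 - 1*13)*(-252) = (-35 - 13)*(-252) = -48*(-252) = 12096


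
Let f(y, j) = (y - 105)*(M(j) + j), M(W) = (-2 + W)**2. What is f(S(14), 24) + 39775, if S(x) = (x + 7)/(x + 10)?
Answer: -26241/2 ≈ -13121.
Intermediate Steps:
S(x) = (7 + x)/(10 + x)
f(y, j) = (-105 + y)*(j + (-2 + j)**2) (f(y, j) = (y - 105)*((-2 + j)**2 + j) = (-105 + y)*(j + (-2 + j)**2))
f(S(14), 24) + 39775 = (-105*24 - 105*(-2 + 24)**2 + 24*((7 + 14)/(10 + 14)) + ((7 + 14)/(10 + 14))*(-2 + 24)**2) + 39775 = (-2520 - 105*22**2 + 24*(21/24) + (21/24)*22**2) + 39775 = (-2520 - 105*484 + 24*((1/24)*21) + ((1/24)*21)*484) + 39775 = (-2520 - 50820 + 24*(7/8) + (7/8)*484) + 39775 = (-2520 - 50820 + 21 + 847/2) + 39775 = -105791/2 + 39775 = -26241/2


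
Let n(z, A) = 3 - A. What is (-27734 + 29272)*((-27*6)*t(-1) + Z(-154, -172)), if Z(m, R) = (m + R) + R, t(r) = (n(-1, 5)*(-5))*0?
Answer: -765924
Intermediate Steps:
t(r) = 0 (t(r) = ((3 - 1*5)*(-5))*0 = ((3 - 5)*(-5))*0 = -2*(-5)*0 = 10*0 = 0)
Z(m, R) = m + 2*R (Z(m, R) = (R + m) + R = m + 2*R)
(-27734 + 29272)*((-27*6)*t(-1) + Z(-154, -172)) = (-27734 + 29272)*(-27*6*0 + (-154 + 2*(-172))) = 1538*(-162*0 + (-154 - 344)) = 1538*(0 - 498) = 1538*(-498) = -765924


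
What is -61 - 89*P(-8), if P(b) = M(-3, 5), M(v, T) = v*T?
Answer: 1274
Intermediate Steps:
M(v, T) = T*v
P(b) = -15 (P(b) = 5*(-3) = -15)
-61 - 89*P(-8) = -61 - 89*(-15) = -61 + 1335 = 1274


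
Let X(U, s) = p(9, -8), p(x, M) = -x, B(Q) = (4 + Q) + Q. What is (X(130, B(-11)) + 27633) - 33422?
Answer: -5798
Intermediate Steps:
B(Q) = 4 + 2*Q
X(U, s) = -9 (X(U, s) = -1*9 = -9)
(X(130, B(-11)) + 27633) - 33422 = (-9 + 27633) - 33422 = 27624 - 33422 = -5798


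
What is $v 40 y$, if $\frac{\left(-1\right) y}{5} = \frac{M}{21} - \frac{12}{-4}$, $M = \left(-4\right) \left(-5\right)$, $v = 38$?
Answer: $- \frac{630800}{21} \approx -30038.0$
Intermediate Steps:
$M = 20$
$y = - \frac{415}{21}$ ($y = - 5 \left(\frac{20}{21} - \frac{12}{-4}\right) = - 5 \left(20 \cdot \frac{1}{21} - -3\right) = - 5 \left(\frac{20}{21} + 3\right) = \left(-5\right) \frac{83}{21} = - \frac{415}{21} \approx -19.762$)
$v 40 y = 38 \cdot 40 \left(- \frac{415}{21}\right) = 1520 \left(- \frac{415}{21}\right) = - \frac{630800}{21}$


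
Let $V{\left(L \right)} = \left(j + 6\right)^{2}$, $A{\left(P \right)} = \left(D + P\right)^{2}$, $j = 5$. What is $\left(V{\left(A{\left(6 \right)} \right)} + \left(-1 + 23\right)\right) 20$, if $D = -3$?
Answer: $2860$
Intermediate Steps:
$A{\left(P \right)} = \left(-3 + P\right)^{2}$
$V{\left(L \right)} = 121$ ($V{\left(L \right)} = \left(5 + 6\right)^{2} = 11^{2} = 121$)
$\left(V{\left(A{\left(6 \right)} \right)} + \left(-1 + 23\right)\right) 20 = \left(121 + \left(-1 + 23\right)\right) 20 = \left(121 + 22\right) 20 = 143 \cdot 20 = 2860$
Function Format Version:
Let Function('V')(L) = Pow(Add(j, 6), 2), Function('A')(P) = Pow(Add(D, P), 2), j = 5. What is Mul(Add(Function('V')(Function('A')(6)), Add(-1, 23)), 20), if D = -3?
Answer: 2860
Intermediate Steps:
Function('A')(P) = Pow(Add(-3, P), 2)
Function('V')(L) = 121 (Function('V')(L) = Pow(Add(5, 6), 2) = Pow(11, 2) = 121)
Mul(Add(Function('V')(Function('A')(6)), Add(-1, 23)), 20) = Mul(Add(121, Add(-1, 23)), 20) = Mul(Add(121, 22), 20) = Mul(143, 20) = 2860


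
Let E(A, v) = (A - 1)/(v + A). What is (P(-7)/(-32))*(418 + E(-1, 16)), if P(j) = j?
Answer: 10969/120 ≈ 91.408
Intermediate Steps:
E(A, v) = (-1 + A)/(A + v)
(P(-7)/(-32))*(418 + E(-1, 16)) = (-7/(-32))*(418 + (-1 - 1)/(-1 + 16)) = (-7*(-1/32))*(418 - 2/15) = 7*(418 + (1/15)*(-2))/32 = 7*(418 - 2/15)/32 = (7/32)*(6268/15) = 10969/120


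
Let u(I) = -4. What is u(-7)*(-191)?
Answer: 764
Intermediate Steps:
u(-7)*(-191) = -4*(-191) = 764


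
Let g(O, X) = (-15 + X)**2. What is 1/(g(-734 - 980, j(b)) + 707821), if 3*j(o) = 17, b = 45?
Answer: 9/6371173 ≈ 1.4126e-6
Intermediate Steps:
j(o) = 17/3 (j(o) = (1/3)*17 = 17/3)
1/(g(-734 - 980, j(b)) + 707821) = 1/((-15 + 17/3)**2 + 707821) = 1/((-28/3)**2 + 707821) = 1/(784/9 + 707821) = 1/(6371173/9) = 9/6371173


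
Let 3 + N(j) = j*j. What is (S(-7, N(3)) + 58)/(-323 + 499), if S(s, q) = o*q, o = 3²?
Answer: 7/11 ≈ 0.63636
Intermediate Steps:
o = 9
N(j) = -3 + j² (N(j) = -3 + j*j = -3 + j²)
S(s, q) = 9*q
(S(-7, N(3)) + 58)/(-323 + 499) = (9*(-3 + 3²) + 58)/(-323 + 499) = (9*(-3 + 9) + 58)/176 = (9*6 + 58)*(1/176) = (54 + 58)*(1/176) = 112*(1/176) = 7/11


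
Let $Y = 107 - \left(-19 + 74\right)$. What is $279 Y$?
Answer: $14508$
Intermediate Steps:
$Y = 52$ ($Y = 107 - 55 = 52$)
$279 Y = 279 \cdot 52 = 14508$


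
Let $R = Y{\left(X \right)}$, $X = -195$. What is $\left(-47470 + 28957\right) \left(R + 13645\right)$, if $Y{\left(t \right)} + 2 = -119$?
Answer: $-250369812$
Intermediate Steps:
$Y{\left(t \right)} = -121$ ($Y{\left(t \right)} = -2 - 119 = -121$)
$R = -121$
$\left(-47470 + 28957\right) \left(R + 13645\right) = \left(-47470 + 28957\right) \left(-121 + 13645\right) = \left(-18513\right) 13524 = -250369812$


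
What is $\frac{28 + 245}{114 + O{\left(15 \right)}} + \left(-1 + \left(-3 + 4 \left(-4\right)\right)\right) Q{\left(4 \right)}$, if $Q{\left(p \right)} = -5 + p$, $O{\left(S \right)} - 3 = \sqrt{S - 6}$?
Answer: $\frac{891}{40} \approx 22.275$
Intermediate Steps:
$O{\left(S \right)} = 3 + \sqrt{-6 + S}$ ($O{\left(S \right)} = 3 + \sqrt{S - 6} = 3 + \sqrt{-6 + S}$)
$\frac{28 + 245}{114 + O{\left(15 \right)}} + \left(-1 + \left(-3 + 4 \left(-4\right)\right)\right) Q{\left(4 \right)} = \frac{28 + 245}{114 + \left(3 + \sqrt{-6 + 15}\right)} + \left(-1 + \left(-3 + 4 \left(-4\right)\right)\right) \left(-5 + 4\right) = \frac{273}{114 + \left(3 + \sqrt{9}\right)} + \left(-1 - 19\right) \left(-1\right) = \frac{273}{114 + \left(3 + 3\right)} + \left(-1 - 19\right) \left(-1\right) = \frac{273}{114 + 6} - -20 = \frac{273}{120} + 20 = 273 \cdot \frac{1}{120} + 20 = \frac{91}{40} + 20 = \frac{891}{40}$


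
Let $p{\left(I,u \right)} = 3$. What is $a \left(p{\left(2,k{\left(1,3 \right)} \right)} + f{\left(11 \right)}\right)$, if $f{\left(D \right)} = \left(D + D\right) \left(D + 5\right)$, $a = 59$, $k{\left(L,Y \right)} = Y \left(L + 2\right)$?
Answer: $20945$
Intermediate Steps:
$k{\left(L,Y \right)} = Y \left(2 + L\right)$
$f{\left(D \right)} = 2 D \left(5 + D\right)$
$a \left(p{\left(2,k{\left(1,3 \right)} \right)} + f{\left(11 \right)}\right) = 59 \left(3 + 2 \cdot 11 \left(5 + 11\right)\right) = 59 \left(3 + 2 \cdot 11 \cdot 16\right) = 59 \left(3 + 352\right) = 59 \cdot 355 = 20945$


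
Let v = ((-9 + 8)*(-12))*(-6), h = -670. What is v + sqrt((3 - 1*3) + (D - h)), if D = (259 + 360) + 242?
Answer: -72 + sqrt(1531) ≈ -32.872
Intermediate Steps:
D = 861 (D = 619 + 242 = 861)
v = -72 (v = -1*(-12)*(-6) = 12*(-6) = -72)
v + sqrt((3 - 1*3) + (D - h)) = -72 + sqrt((3 - 1*3) + (861 - 1*(-670))) = -72 + sqrt((3 - 3) + (861 + 670)) = -72 + sqrt(0 + 1531) = -72 + sqrt(1531)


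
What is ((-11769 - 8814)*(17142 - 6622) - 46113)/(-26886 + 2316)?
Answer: 72193091/8190 ≈ 8814.8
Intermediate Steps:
((-11769 - 8814)*(17142 - 6622) - 46113)/(-26886 + 2316) = (-20583*10520 - 46113)/(-24570) = (-216533160 - 46113)*(-1/24570) = -216579273*(-1/24570) = 72193091/8190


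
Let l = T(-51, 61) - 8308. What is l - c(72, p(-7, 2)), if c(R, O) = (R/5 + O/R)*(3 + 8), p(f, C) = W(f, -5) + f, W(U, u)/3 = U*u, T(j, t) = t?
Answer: -1515667/180 ≈ -8420.4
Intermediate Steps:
W(U, u) = 3*U*u (W(U, u) = 3*(U*u) = 3*U*u)
p(f, C) = -14*f (p(f, C) = 3*f*(-5) + f = -15*f + f = -14*f)
l = -8247 (l = 61 - 8308 = -8247)
c(R, O) = 11*R/5 + 11*O/R (c(R, O) = (R*(1/5) + O/R)*11 = (R/5 + O/R)*11 = 11*R/5 + 11*O/R)
l - c(72, p(-7, 2)) = -8247 - ((11/5)*72 + 11*(-14*(-7))/72) = -8247 - (792/5 + 11*98*(1/72)) = -8247 - (792/5 + 539/36) = -8247 - 1*31207/180 = -8247 - 31207/180 = -1515667/180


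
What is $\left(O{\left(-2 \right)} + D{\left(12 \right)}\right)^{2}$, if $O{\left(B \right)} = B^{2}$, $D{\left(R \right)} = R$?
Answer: $256$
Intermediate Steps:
$\left(O{\left(-2 \right)} + D{\left(12 \right)}\right)^{2} = \left(\left(-2\right)^{2} + 12\right)^{2} = \left(4 + 12\right)^{2} = 16^{2} = 256$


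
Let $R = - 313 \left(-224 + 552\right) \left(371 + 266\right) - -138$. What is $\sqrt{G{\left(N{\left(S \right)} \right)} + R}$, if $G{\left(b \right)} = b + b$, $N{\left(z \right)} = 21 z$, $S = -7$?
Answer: $2 i \sqrt{16349281} \approx 8086.9 i$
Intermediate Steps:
$G{\left(b \right)} = 2 b$
$R = -65396830$ ($R = - 313 \cdot 328 \cdot 637 + 138 = \left(-313\right) 208936 + 138 = -65396968 + 138 = -65396830$)
$\sqrt{G{\left(N{\left(S \right)} \right)} + R} = \sqrt{2 \cdot 21 \left(-7\right) - 65396830} = \sqrt{2 \left(-147\right) - 65396830} = \sqrt{-294 - 65396830} = \sqrt{-65397124} = 2 i \sqrt{16349281}$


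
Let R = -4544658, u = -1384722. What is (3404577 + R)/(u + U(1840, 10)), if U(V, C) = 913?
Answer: 1140081/1383809 ≈ 0.82387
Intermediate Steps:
(3404577 + R)/(u + U(1840, 10)) = (3404577 - 4544658)/(-1384722 + 913) = -1140081/(-1383809) = -1140081*(-1/1383809) = 1140081/1383809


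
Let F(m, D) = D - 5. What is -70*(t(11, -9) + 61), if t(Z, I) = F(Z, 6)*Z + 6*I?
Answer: -1260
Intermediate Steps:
F(m, D) = -5 + D
t(Z, I) = Z + 6*I (t(Z, I) = (-5 + 6)*Z + 6*I = 1*Z + 6*I = Z + 6*I)
-70*(t(11, -9) + 61) = -70*((11 + 6*(-9)) + 61) = -70*((11 - 54) + 61) = -70*(-43 + 61) = -70*18 = -1260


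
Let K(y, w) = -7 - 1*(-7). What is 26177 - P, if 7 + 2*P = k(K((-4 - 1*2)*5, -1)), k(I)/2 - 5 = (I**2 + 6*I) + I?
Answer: 52351/2 ≈ 26176.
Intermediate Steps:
K(y, w) = 0 (K(y, w) = -7 + 7 = 0)
k(I) = 10 + 2*I**2 + 14*I (k(I) = 10 + 2*((I**2 + 6*I) + I) = 10 + 2*(I**2 + 7*I) = 10 + (2*I**2 + 14*I) = 10 + 2*I**2 + 14*I)
P = 3/2 (P = -7/2 + (10 + 2*0**2 + 14*0)/2 = -7/2 + (10 + 2*0 + 0)/2 = -7/2 + (10 + 0 + 0)/2 = -7/2 + (1/2)*10 = -7/2 + 5 = 3/2 ≈ 1.5000)
26177 - P = 26177 - 1*3/2 = 26177 - 3/2 = 52351/2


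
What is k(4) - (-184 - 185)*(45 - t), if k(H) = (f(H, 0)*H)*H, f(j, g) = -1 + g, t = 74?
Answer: -10717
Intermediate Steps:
k(H) = -H**2 (k(H) = ((-1 + 0)*H)*H = (-H)*H = -H**2)
k(4) - (-184 - 185)*(45 - t) = -1*4**2 - (-184 - 185)*(45 - 1*74) = -1*16 - (-369)*(45 - 74) = -16 - (-369)*(-29) = -16 - 1*10701 = -16 - 10701 = -10717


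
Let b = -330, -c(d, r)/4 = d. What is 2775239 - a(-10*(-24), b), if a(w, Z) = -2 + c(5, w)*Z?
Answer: 2768641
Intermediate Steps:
c(d, r) = -4*d
a(w, Z) = -2 - 20*Z (a(w, Z) = -2 + (-4*5)*Z = -2 - 20*Z)
2775239 - a(-10*(-24), b) = 2775239 - (-2 - 20*(-330)) = 2775239 - (-2 + 6600) = 2775239 - 1*6598 = 2775239 - 6598 = 2768641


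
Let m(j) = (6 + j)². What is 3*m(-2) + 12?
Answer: 60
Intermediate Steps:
3*m(-2) + 12 = 3*(6 - 2)² + 12 = 3*4² + 12 = 3*16 + 12 = 48 + 12 = 60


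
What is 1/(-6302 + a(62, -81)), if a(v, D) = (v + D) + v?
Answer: -1/6259 ≈ -0.00015977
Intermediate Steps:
a(v, D) = D + 2*v (a(v, D) = (D + v) + v = D + 2*v)
1/(-6302 + a(62, -81)) = 1/(-6302 + (-81 + 2*62)) = 1/(-6302 + (-81 + 124)) = 1/(-6302 + 43) = 1/(-6259) = -1/6259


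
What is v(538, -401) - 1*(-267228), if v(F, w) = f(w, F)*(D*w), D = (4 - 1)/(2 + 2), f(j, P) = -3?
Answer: 1072521/4 ≈ 2.6813e+5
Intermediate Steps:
D = ¾ (D = 3/4 = 3*(¼) = ¾ ≈ 0.75000)
v(F, w) = -9*w/4
v(538, -401) - 1*(-267228) = -9/4*(-401) - 1*(-267228) = 3609/4 + 267228 = 1072521/4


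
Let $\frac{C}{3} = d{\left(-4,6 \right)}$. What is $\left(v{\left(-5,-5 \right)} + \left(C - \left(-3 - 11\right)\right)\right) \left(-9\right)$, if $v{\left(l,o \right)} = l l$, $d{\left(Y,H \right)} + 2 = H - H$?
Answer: $-297$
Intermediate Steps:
$d{\left(Y,H \right)} = -2$ ($d{\left(Y,H \right)} = -2 + \left(H - H\right) = -2 + 0 = -2$)
$C = -6$ ($C = 3 \left(-2\right) = -6$)
$v{\left(l,o \right)} = l^{2}$
$\left(v{\left(-5,-5 \right)} + \left(C - \left(-3 - 11\right)\right)\right) \left(-9\right) = \left(\left(-5\right)^{2} - -8\right) \left(-9\right) = \left(25 - -8\right) \left(-9\right) = \left(25 + \left(-6 + 14\right)\right) \left(-9\right) = \left(25 + 8\right) \left(-9\right) = 33 \left(-9\right) = -297$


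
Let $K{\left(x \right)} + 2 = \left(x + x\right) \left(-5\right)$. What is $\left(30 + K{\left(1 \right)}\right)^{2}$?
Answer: $324$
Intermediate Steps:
$K{\left(x \right)} = -2 - 10 x$ ($K{\left(x \right)} = -2 + \left(x + x\right) \left(-5\right) = -2 + 2 x \left(-5\right) = -2 - 10 x$)
$\left(30 + K{\left(1 \right)}\right)^{2} = \left(30 - 12\right)^{2} = 18^{2} = 324$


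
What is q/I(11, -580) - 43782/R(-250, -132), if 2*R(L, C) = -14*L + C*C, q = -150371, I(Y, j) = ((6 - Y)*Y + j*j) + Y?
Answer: -8149759897/1759478236 ≈ -4.6319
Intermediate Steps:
I(Y, j) = Y + j**2 + Y*(6 - Y) (I(Y, j) = (Y*(6 - Y) + j**2) + Y = (j**2 + Y*(6 - Y)) + Y = Y + j**2 + Y*(6 - Y))
R(L, C) = C**2/2 - 7*L (R(L, C) = (-14*L + C*C)/2 = (-14*L + C**2)/2 = (C**2 - 14*L)/2 = C**2/2 - 7*L)
q/I(11, -580) - 43782/R(-250, -132) = -150371/((-580)**2 - 1*11**2 + 7*11) - 43782/((1/2)*(-132)**2 - 7*(-250)) = -150371/(336400 - 1*121 + 77) - 43782/((1/2)*17424 + 1750) = -150371/(336400 - 121 + 77) - 43782/(8712 + 1750) = -150371/336356 - 43782/10462 = -150371*1/336356 - 43782*1/10462 = -150371/336356 - 21891/5231 = -8149759897/1759478236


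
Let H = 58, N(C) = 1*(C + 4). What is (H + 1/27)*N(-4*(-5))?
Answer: 12536/9 ≈ 1392.9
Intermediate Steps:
N(C) = 4 + C (N(C) = 1*(4 + C) = 4 + C)
(H + 1/27)*N(-4*(-5)) = (58 + 1/27)*(4 - 4*(-5)) = (58 + 1/27)*(4 + 20) = (1567/27)*24 = 12536/9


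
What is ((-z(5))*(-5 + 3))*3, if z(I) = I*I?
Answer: 150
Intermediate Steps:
z(I) = I²
((-z(5))*(-5 + 3))*3 = ((-1*5²)*(-5 + 3))*3 = (-1*25*(-2))*3 = -25*(-2)*3 = 50*3 = 150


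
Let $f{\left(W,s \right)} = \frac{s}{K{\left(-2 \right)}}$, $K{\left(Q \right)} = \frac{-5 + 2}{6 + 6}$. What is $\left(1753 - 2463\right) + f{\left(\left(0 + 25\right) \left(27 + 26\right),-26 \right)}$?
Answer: $-606$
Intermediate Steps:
$K{\left(Q \right)} = - \frac{1}{4}$ ($K{\left(Q \right)} = - \frac{3}{12} = \left(-3\right) \frac{1}{12} = - \frac{1}{4}$)
$f{\left(W,s \right)} = - 4 s$ ($f{\left(W,s \right)} = \frac{s}{- \frac{1}{4}} = s \left(-4\right) = - 4 s$)
$\left(1753 - 2463\right) + f{\left(\left(0 + 25\right) \left(27 + 26\right),-26 \right)} = \left(1753 - 2463\right) - -104 = -710 + 104 = -606$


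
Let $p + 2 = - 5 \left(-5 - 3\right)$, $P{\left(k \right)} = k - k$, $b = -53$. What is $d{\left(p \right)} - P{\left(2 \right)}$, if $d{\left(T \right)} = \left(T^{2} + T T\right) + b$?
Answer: $2835$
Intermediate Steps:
$P{\left(k \right)} = 0$
$p = 38$ ($p = -2 - 5 \left(-5 - 3\right) = -2 - -40 = -2 + 40 = 38$)
$d{\left(T \right)} = -53 + 2 T^{2}$ ($d{\left(T \right)} = \left(T^{2} + T T\right) - 53 = \left(T^{2} + T^{2}\right) - 53 = 2 T^{2} - 53 = -53 + 2 T^{2}$)
$d{\left(p \right)} - P{\left(2 \right)} = \left(-53 + 2 \cdot 38^{2}\right) - 0 = \left(-53 + 2 \cdot 1444\right) + 0 = \left(-53 + 2888\right) + 0 = 2835 + 0 = 2835$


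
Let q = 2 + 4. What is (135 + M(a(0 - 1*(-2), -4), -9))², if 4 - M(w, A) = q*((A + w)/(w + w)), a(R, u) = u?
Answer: 267289/16 ≈ 16706.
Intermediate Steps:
q = 6
M(w, A) = 4 - 3*(A + w)/w (M(w, A) = 4 - 6*(A + w)/(w + w) = 4 - 6*(A + w)/((2*w)) = 4 - 6*(A + w)*(1/(2*w)) = 4 - 6*(A + w)/(2*w) = 4 - 3*(A + w)/w)
(135 + M(a(0 - 1*(-2), -4), -9))² = (135 + (-4 - 3*(-9))/(-4))² = (135 - (-4 + 27)/4)² = (135 - ¼*23)² = (135 - 23/4)² = (517/4)² = 267289/16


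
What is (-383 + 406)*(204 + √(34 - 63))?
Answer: 4692 + 23*I*√29 ≈ 4692.0 + 123.86*I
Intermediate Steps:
(-383 + 406)*(204 + √(34 - 63)) = 23*(204 + √(-29)) = 23*(204 + I*√29) = 4692 + 23*I*√29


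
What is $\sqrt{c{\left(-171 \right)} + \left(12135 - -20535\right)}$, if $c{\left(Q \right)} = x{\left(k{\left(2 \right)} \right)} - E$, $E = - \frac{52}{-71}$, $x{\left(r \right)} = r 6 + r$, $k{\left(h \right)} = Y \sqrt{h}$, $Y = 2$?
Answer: $\frac{\sqrt{164685778 + 70574 \sqrt{2}}}{71} \approx 180.8$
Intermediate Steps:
$k{\left(h \right)} = 2 \sqrt{h}$
$x{\left(r \right)} = 7 r$ ($x{\left(r \right)} = 6 r + r = 7 r$)
$E = \frac{52}{71}$ ($E = \left(-52\right) \left(- \frac{1}{71}\right) = \frac{52}{71} \approx 0.73239$)
$c{\left(Q \right)} = - \frac{52}{71} + 14 \sqrt{2}$ ($c{\left(Q \right)} = 7 \cdot 2 \sqrt{2} - \frac{52}{71} = 14 \sqrt{2} - \frac{52}{71} = - \frac{52}{71} + 14 \sqrt{2}$)
$\sqrt{c{\left(-171 \right)} + \left(12135 - -20535\right)} = \sqrt{\left(- \frac{52}{71} + 14 \sqrt{2}\right) + \left(12135 - -20535\right)} = \sqrt{\left(- \frac{52}{71} + 14 \sqrt{2}\right) + \left(12135 + 20535\right)} = \sqrt{\left(- \frac{52}{71} + 14 \sqrt{2}\right) + 32670} = \sqrt{\frac{2319518}{71} + 14 \sqrt{2}}$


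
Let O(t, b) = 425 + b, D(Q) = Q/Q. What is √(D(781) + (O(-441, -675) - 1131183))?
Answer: 2*I*√282858 ≈ 1063.7*I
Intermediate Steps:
D(Q) = 1
√(D(781) + (O(-441, -675) - 1131183)) = √(1 + ((425 - 675) - 1131183)) = √(1 + (-250 - 1131183)) = √(1 - 1131433) = √(-1131432) = 2*I*√282858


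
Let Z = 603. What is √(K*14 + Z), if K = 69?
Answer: √1569 ≈ 39.611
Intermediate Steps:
√(K*14 + Z) = √(69*14 + 603) = √(966 + 603) = √1569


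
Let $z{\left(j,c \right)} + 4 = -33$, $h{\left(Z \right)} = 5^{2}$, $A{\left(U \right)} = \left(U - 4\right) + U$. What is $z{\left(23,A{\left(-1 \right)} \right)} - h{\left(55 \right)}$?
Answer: $-62$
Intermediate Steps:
$A{\left(U \right)} = -4 + 2 U$ ($A{\left(U \right)} = \left(-4 + U\right) + U = -4 + 2 U$)
$h{\left(Z \right)} = 25$
$z{\left(j,c \right)} = -37$ ($z{\left(j,c \right)} = -4 - 33 = -37$)
$z{\left(23,A{\left(-1 \right)} \right)} - h{\left(55 \right)} = -37 - 25 = -62$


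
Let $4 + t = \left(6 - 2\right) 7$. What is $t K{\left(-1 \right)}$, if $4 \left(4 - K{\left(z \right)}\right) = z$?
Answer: $102$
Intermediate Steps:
$K{\left(z \right)} = 4 - \frac{z}{4}$
$t = 24$ ($t = -4 + \left(6 - 2\right) 7 = -4 + 4 \cdot 7 = -4 + 28 = 24$)
$t K{\left(-1 \right)} = 24 \left(4 - - \frac{1}{4}\right) = 24 \left(4 + \frac{1}{4}\right) = 24 \cdot \frac{17}{4} = 102$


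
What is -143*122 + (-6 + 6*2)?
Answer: -17440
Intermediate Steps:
-143*122 + (-6 + 6*2) = -17446 + (-6 + 12) = -17446 + 6 = -17440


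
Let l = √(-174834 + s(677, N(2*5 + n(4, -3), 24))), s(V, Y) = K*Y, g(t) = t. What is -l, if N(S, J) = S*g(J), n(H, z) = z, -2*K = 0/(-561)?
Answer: -3*I*√19426 ≈ -418.13*I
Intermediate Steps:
K = 0 (K = -0/(-561) = -0*(-1)/561 = -½*0 = 0)
N(S, J) = J*S (N(S, J) = S*J = J*S)
s(V, Y) = 0 (s(V, Y) = 0*Y = 0)
l = 3*I*√19426 (l = √(-174834 + 0) = √(-174834) = 3*I*√19426 ≈ 418.13*I)
-l = -3*I*√19426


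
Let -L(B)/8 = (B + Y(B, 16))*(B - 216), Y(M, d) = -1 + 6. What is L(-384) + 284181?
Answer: -1535019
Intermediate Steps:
Y(M, d) = 5
L(B) = -8*(-216 + B)*(5 + B) (L(B) = -8*(B + 5)*(B - 216) = -8*(5 + B)*(-216 + B) = -8*(-216 + B)*(5 + B))
L(-384) + 284181 = (8640 - 8*(-384)² + 1688*(-384)) + 284181 = (8640 - 8*147456 - 648192) + 284181 = (8640 - 1179648 - 648192) + 284181 = -1819200 + 284181 = -1535019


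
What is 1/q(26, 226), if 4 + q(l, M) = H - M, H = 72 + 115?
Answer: -1/43 ≈ -0.023256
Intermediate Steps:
H = 187
q(l, M) = 183 - M (q(l, M) = -4 + (187 - M) = 183 - M)
1/q(26, 226) = 1/(183 - 1*226) = 1/(183 - 226) = 1/(-43) = -1/43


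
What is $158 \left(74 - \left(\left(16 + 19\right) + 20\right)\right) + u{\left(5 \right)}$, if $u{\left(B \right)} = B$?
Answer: $3007$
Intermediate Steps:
$158 \left(74 - \left(\left(16 + 19\right) + 20\right)\right) + u{\left(5 \right)} = 158 \left(74 - \left(\left(16 + 19\right) + 20\right)\right) + 5 = 158 \left(74 - \left(35 + 20\right)\right) + 5 = 158 \left(74 - 55\right) + 5 = 158 \cdot 19 + 5 = 3002 + 5 = 3007$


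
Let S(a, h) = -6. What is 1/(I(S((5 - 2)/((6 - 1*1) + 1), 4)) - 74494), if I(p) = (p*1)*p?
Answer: -1/74458 ≈ -1.3430e-5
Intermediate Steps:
I(p) = p**2 (I(p) = p*p = p**2)
1/(I(S((5 - 2)/((6 - 1*1) + 1), 4)) - 74494) = 1/((-6)**2 - 74494) = 1/(36 - 74494) = 1/(-74458) = -1/74458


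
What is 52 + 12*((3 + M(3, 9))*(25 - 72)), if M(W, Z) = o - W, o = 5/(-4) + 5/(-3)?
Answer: 1697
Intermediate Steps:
o = -35/12 (o = 5*(-1/4) + 5*(-1/3) = -5/4 - 5/3 = -35/12 ≈ -2.9167)
M(W, Z) = -35/12 - W
52 + 12*((3 + M(3, 9))*(25 - 72)) = 52 + 12*((3 + (-35/12 - 1*3))*(25 - 72)) = 52 + 12*((3 + (-35/12 - 3))*(-47)) = 52 + 12*((3 - 71/12)*(-47)) = 52 + 12*(-35/12*(-47)) = 52 + 12*(1645/12) = 52 + 1645 = 1697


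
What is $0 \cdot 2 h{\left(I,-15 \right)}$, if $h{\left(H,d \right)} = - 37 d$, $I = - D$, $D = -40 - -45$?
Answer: $0$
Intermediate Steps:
$D = 5$ ($D = -40 + 45 = 5$)
$I = -5$ ($I = \left(-1\right) 5 = -5$)
$0 \cdot 2 h{\left(I,-15 \right)} = 0 \cdot 2 \left(\left(-37\right) \left(-15\right)\right) = 0 \cdot 555 = 0$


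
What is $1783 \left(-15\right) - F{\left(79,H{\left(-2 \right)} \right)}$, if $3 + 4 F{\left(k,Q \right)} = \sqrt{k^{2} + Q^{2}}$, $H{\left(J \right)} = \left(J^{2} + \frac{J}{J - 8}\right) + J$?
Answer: $- \frac{106977}{4} - \frac{\sqrt{156146}}{20} \approx -26764.0$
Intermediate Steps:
$H{\left(J \right)} = J + J^{2} + \frac{J}{-8 + J}$ ($H{\left(J \right)} = \left(J^{2} + \frac{J}{J - 8}\right) + J = \left(J^{2} + \frac{J}{-8 + J}\right) + J = J + J^{2} + \frac{J}{-8 + J}$)
$F{\left(k,Q \right)} = - \frac{3}{4} + \frac{\sqrt{Q^{2} + k^{2}}}{4}$ ($F{\left(k,Q \right)} = - \frac{3}{4} + \frac{\sqrt{k^{2} + Q^{2}}}{4} = - \frac{3}{4} + \frac{\sqrt{Q^{2} + k^{2}}}{4}$)
$1783 \left(-15\right) - F{\left(79,H{\left(-2 \right)} \right)} = 1783 \left(-15\right) - \left(- \frac{3}{4} + \frac{\sqrt{\left(- \frac{2 \left(-7 + \left(-2\right)^{2} - -14\right)}{-8 - 2}\right)^{2} + 79^{2}}}{4}\right) = -26745 - \left(- \frac{3}{4} + \frac{\sqrt{\left(- \frac{2 \left(-7 + 4 + 14\right)}{-10}\right)^{2} + 6241}}{4}\right) = -26745 - \left(- \frac{3}{4} + \frac{\sqrt{\left(\left(-2\right) \left(- \frac{1}{10}\right) 11\right)^{2} + 6241}}{4}\right) = -26745 - \left(- \frac{3}{4} + \frac{\sqrt{\left(\frac{11}{5}\right)^{2} + 6241}}{4}\right) = -26745 - \left(- \frac{3}{4} + \frac{\sqrt{\frac{121}{25} + 6241}}{4}\right) = -26745 - \left(- \frac{3}{4} + \frac{\sqrt{\frac{156146}{25}}}{4}\right) = -26745 - \left(- \frac{3}{4} + \frac{\frac{1}{5} \sqrt{156146}}{4}\right) = -26745 - \left(- \frac{3}{4} + \frac{\sqrt{156146}}{20}\right) = -26745 + \left(\frac{3}{4} - \frac{\sqrt{156146}}{20}\right) = - \frac{106977}{4} - \frac{\sqrt{156146}}{20}$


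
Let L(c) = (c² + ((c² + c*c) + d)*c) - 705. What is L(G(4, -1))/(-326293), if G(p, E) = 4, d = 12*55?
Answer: -189/29663 ≈ -0.0063716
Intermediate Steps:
d = 660
L(c) = -705 + c² + c*(660 + 2*c²) (L(c) = (c² + ((c² + c*c) + 660)*c) - 705 = (c² + ((c² + c²) + 660)*c) - 705 = (c² + (2*c² + 660)*c) - 705 = (c² + (660 + 2*c²)*c) - 705 = (c² + c*(660 + 2*c²)) - 705 = -705 + c² + c*(660 + 2*c²))
L(G(4, -1))/(-326293) = (-705 + 4² + 2*4³ + 660*4)/(-326293) = (-705 + 16 + 2*64 + 2640)*(-1/326293) = (-705 + 16 + 128 + 2640)*(-1/326293) = 2079*(-1/326293) = -189/29663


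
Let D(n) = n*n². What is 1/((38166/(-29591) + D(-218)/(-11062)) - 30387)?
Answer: -163667821/4820300360317 ≈ -3.3954e-5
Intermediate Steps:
D(n) = n³
1/((38166/(-29591) + D(-218)/(-11062)) - 30387) = 1/((38166/(-29591) + (-218)³/(-11062)) - 30387) = 1/((38166*(-1/29591) - 10360232*(-1/11062)) - 30387) = 1/((-38166/29591 + 5180116/5531) - 30387) = 1/(153073716410/163667821 - 30387) = 1/(-4820300360317/163667821) = -163667821/4820300360317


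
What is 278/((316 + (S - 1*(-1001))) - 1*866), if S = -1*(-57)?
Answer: 139/254 ≈ 0.54724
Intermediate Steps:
S = 57
278/((316 + (S - 1*(-1001))) - 1*866) = 278/((316 + (57 - 1*(-1001))) - 1*866) = 278/((316 + (57 + 1001)) - 866) = 278/((316 + 1058) - 866) = 278/(1374 - 866) = 278/508 = 278*(1/508) = 139/254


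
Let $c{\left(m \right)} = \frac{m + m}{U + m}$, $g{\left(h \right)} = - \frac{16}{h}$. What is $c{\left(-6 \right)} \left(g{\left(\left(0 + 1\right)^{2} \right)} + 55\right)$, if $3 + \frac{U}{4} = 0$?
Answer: $26$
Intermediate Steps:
$U = -12$ ($U = -12 + 4 \cdot 0 = -12 + 0 = -12$)
$c{\left(m \right)} = \frac{2 m}{-12 + m}$ ($c{\left(m \right)} = \frac{m + m}{-12 + m} = \frac{2 m}{-12 + m}$)
$c{\left(-6 \right)} \left(g{\left(\left(0 + 1\right)^{2} \right)} + 55\right) = 2 \left(-6\right) \frac{1}{-12 - 6} \left(- \frac{16}{\left(0 + 1\right)^{2}} + 55\right) = 2 \left(-6\right) \frac{1}{-18} \left(- \frac{16}{1^{2}} + 55\right) = 2 \left(-6\right) \left(- \frac{1}{18}\right) \left(- \frac{16}{1} + 55\right) = \frac{2 \left(\left(-16\right) 1 + 55\right)}{3} = \frac{2 \left(-16 + 55\right)}{3} = \frac{2}{3} \cdot 39 = 26$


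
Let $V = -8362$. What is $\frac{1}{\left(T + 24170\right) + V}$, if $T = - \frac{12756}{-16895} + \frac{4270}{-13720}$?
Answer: $\frac{3311420}{52348396941} \approx 6.3257 \cdot 10^{-5}$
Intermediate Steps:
$T = \frac{1469581}{3311420}$ ($T = \left(-12756\right) \left(- \frac{1}{16895}\right) + 4270 \left(- \frac{1}{13720}\right) = \frac{12756}{16895} - \frac{61}{196} = \frac{1469581}{3311420} \approx 0.44379$)
$\frac{1}{\left(T + 24170\right) + V} = \frac{1}{\left(\frac{1469581}{3311420} + 24170\right) - 8362} = \frac{1}{\frac{80038490981}{3311420} - 8362} = \frac{1}{\frac{52348396941}{3311420}} = \frac{3311420}{52348396941}$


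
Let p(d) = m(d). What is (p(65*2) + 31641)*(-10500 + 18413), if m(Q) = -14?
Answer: 250264451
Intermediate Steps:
p(d) = -14
(p(65*2) + 31641)*(-10500 + 18413) = (-14 + 31641)*(-10500 + 18413) = 31627*7913 = 250264451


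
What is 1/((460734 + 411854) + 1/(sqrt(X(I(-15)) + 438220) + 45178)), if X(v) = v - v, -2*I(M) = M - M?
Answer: 356122964274002/310748625157807213309 + 2*sqrt(109555)/1553743125789036066545 ≈ 1.1460e-6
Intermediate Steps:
I(M) = 0 (I(M) = -(M - M)/2 = -1/2*0 = 0)
X(v) = 0
1/((460734 + 411854) + 1/(sqrt(X(I(-15)) + 438220) + 45178)) = 1/((460734 + 411854) + 1/(sqrt(0 + 438220) + 45178)) = 1/(872588 + 1/(sqrt(438220) + 45178)) = 1/(872588 + 1/(2*sqrt(109555) + 45178)) = 1/(872588 + 1/(45178 + 2*sqrt(109555)))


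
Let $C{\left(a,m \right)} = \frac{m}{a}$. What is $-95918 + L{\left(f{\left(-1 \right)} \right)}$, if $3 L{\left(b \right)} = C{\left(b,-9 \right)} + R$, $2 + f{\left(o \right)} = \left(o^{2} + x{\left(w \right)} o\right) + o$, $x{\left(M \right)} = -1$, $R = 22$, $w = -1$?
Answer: $- \frac{287723}{3} \approx -95908.0$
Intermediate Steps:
$f{\left(o \right)} = -2 + o^{2}$ ($f{\left(o \right)} = -2 + \left(\left(o^{2} - o\right) + o\right) = -2 + o^{2}$)
$L{\left(b \right)} = \frac{22}{3} - \frac{3}{b}$ ($L{\left(b \right)} = \frac{- \frac{9}{b} + 22}{3} = \frac{22 - \frac{9}{b}}{3} = \frac{22}{3} - \frac{3}{b}$)
$-95918 + L{\left(f{\left(-1 \right)} \right)} = -95918 + \left(\frac{22}{3} - \frac{3}{-2 + \left(-1\right)^{2}}\right) = -95918 + \left(\frac{22}{3} - \frac{3}{-2 + 1}\right) = -95918 + \left(\frac{22}{3} - \frac{3}{-1}\right) = -95918 + \left(\frac{22}{3} - -3\right) = -95918 + \left(\frac{22}{3} + 3\right) = -95918 + \frac{31}{3} = - \frac{287723}{3}$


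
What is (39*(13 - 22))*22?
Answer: -7722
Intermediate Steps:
(39*(13 - 22))*22 = (39*(-9))*22 = -351*22 = -7722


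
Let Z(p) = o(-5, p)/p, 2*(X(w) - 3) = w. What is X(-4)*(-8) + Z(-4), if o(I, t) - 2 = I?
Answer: -29/4 ≈ -7.2500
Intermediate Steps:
o(I, t) = 2 + I
X(w) = 3 + w/2
Z(p) = -3/p (Z(p) = (2 - 5)/p = -3/p)
X(-4)*(-8) + Z(-4) = (3 + (½)*(-4))*(-8) - 3/(-4) = (3 - 2)*(-8) - 3*(-¼) = 1*(-8) + ¾ = -8 + ¾ = -29/4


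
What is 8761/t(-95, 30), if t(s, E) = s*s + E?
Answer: 8761/9055 ≈ 0.96753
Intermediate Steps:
t(s, E) = E + s² (t(s, E) = s² + E = E + s²)
8761/t(-95, 30) = 8761/(30 + (-95)²) = 8761/(30 + 9025) = 8761/9055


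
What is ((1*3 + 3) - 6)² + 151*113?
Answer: 17063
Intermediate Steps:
((1*3 + 3) - 6)² + 151*113 = ((3 + 3) - 6)² + 17063 = (6 - 6)² + 17063 = 0² + 17063 = 0 + 17063 = 17063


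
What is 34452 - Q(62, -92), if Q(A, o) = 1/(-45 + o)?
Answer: 4719925/137 ≈ 34452.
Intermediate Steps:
34452 - Q(62, -92) = 34452 - 1/(-45 - 92) = 34452 - 1/(-137) = 34452 - 1*(-1/137) = 34452 + 1/137 = 4719925/137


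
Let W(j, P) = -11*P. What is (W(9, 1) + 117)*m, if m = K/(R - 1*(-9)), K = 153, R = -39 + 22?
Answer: -8109/4 ≈ -2027.3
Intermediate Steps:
R = -17
m = -153/8 (m = 153/(-17 - 1*(-9)) = 153/(-17 + 9) = 153/(-8) = 153*(-⅛) = -153/8 ≈ -19.125)
(W(9, 1) + 117)*m = (-11*1 + 117)*(-153/8) = (-11 + 117)*(-153/8) = 106*(-153/8) = -8109/4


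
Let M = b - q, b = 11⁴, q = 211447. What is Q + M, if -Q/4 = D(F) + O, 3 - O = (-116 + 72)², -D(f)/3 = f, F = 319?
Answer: -185246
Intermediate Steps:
D(f) = -3*f
O = -1933 (O = 3 - (-116 + 72)² = 3 - 1*(-44)² = 3 - 1*1936 = 3 - 1936 = -1933)
b = 14641
M = -196806 (M = 14641 - 1*211447 = 14641 - 211447 = -196806)
Q = 11560 (Q = -4*(-3*319 - 1933) = -4*(-957 - 1933) = -4*(-2890) = 11560)
Q + M = 11560 - 196806 = -185246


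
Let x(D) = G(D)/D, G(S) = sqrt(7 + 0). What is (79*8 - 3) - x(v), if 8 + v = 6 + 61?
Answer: 629 - sqrt(7)/59 ≈ 628.96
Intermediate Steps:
G(S) = sqrt(7)
v = 59 (v = -8 + (6 + 61) = -8 + 67 = 59)
x(D) = sqrt(7)/D
(79*8 - 3) - x(v) = (79*8 - 3) - sqrt(7)/59 = (632 - 3) - sqrt(7)/59 = 629 - sqrt(7)/59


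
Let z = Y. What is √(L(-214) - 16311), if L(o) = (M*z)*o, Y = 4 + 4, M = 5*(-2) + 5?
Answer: I*√7751 ≈ 88.04*I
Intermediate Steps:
M = -5 (M = -10 + 5 = -5)
Y = 8
z = 8
L(o) = -40*o (L(o) = (-5*8)*o = -40*o)
√(L(-214) - 16311) = √(-40*(-214) - 16311) = √(8560 - 16311) = √(-7751) = I*√7751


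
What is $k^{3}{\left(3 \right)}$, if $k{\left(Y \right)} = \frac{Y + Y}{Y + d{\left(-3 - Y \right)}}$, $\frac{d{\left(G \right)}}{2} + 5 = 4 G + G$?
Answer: $- \frac{216}{300763} \approx -0.00071817$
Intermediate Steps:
$d{\left(G \right)} = -10 + 10 G$ ($d{\left(G \right)} = -10 + 2 \left(4 G + G\right) = -10 + 2 \cdot 5 G = -10 + 10 G$)
$k{\left(Y \right)} = \frac{2 Y}{-40 - 9 Y}$ ($k{\left(Y \right)} = \frac{Y + Y}{Y + \left(-10 + 10 \left(-3 - Y\right)\right)} = \frac{2 Y}{Y - \left(40 + 10 Y\right)} = \frac{2 Y}{-40 - 9 Y}$)
$k^{3}{\left(3 \right)} = \left(\left(-2\right) 3 \frac{1}{40 + 9 \cdot 3}\right)^{3} = \left(\left(-2\right) 3 \frac{1}{40 + 27}\right)^{3} = \left(\left(-2\right) 3 \cdot \frac{1}{67}\right)^{3} = \left(- \frac{6}{67}\right)^{3} = - \frac{216}{300763}$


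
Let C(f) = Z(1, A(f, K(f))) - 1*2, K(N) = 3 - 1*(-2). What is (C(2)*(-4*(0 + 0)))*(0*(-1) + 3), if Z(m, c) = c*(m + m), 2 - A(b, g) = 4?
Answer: 0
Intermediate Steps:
K(N) = 5 (K(N) = 3 + 2 = 5)
A(b, g) = -2 (A(b, g) = 2 - 1*4 = 2 - 4 = -2)
Z(m, c) = 2*c*m (Z(m, c) = c*(2*m) = 2*c*m)
C(f) = -6 (C(f) = 2*(-2)*1 - 1*2 = -4 - 2 = -6)
(C(2)*(-4*(0 + 0)))*(0*(-1) + 3) = (-(-24)*(0 + 0))*(0*(-1) + 3) = (-(-24)*0)*(0 + 3) = -6*0*3 = 0*3 = 0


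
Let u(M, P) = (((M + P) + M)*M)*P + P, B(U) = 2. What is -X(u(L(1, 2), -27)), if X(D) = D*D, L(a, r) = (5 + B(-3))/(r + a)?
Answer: -1904400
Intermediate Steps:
L(a, r) = 7/(a + r) (L(a, r) = (5 + 2)/(r + a) = 7/(a + r))
u(M, P) = P + M*P*(P + 2*M) (u(M, P) = ((P + 2*M)*M)*P + P = (M*(P + 2*M))*P + P = M*P*(P + 2*M) + P = P + M*P*(P + 2*M))
X(D) = D²
-X(u(L(1, 2), -27)) = -(-27*(1 + 2*(7/(1 + 2))² + (7/(1 + 2))*(-27)))² = -(-27*(1 + 2*(7/3)² + (7/3)*(-27)))² = -(-27*(1 + 2*(49/9) - 63))² = -(-27*(1 + 98/9 - 63))² = -(-27*(-460/9))² = -1*1380² = -1*1904400 = -1904400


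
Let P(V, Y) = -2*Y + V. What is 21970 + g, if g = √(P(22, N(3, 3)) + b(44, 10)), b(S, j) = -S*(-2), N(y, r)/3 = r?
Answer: 21970 + 2*√23 ≈ 21980.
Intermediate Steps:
N(y, r) = 3*r
b(S, j) = 2*S
P(V, Y) = V - 2*Y
g = 2*√23 (g = √((22 - 6*3) + 2*44) = √((22 - 2*9) + 88) = √((22 - 18) + 88) = √(4 + 88) = √92 = 2*√23 ≈ 9.5917)
21970 + g = 21970 + 2*√23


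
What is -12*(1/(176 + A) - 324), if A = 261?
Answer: 1699044/437 ≈ 3888.0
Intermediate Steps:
-12*(1/(176 + A) - 324) = -12*(1/(176 + 261) - 324) = -12*(1/437 - 324) = -12*(-141587/437) = 1699044/437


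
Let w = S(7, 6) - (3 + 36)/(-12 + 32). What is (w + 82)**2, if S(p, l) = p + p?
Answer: 3538161/400 ≈ 8845.4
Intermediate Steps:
S(p, l) = 2*p
w = 241/20 (w = 2*7 - (3 + 36)/(-12 + 32) = 14 - 39/20 = 241/20 ≈ 12.050)
(w + 82)**2 = (241/20 + 82)**2 = (1881/20)**2 = 3538161/400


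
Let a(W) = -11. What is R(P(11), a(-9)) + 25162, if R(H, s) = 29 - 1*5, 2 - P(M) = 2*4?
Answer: 25186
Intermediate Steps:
P(M) = -6 (P(M) = 2 - 2*4 = 2 - 1*8 = 2 - 8 = -6)
R(H, s) = 24 (R(H, s) = 29 - 5 = 24)
R(P(11), a(-9)) + 25162 = 24 + 25162 = 25186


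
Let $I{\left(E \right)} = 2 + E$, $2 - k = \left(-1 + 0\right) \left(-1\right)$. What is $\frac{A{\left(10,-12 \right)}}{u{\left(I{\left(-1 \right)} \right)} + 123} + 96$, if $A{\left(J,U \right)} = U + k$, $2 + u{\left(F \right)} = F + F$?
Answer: $\frac{11797}{123} \approx 95.911$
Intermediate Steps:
$k = 1$ ($k = 2 - \left(-1 + 0\right) \left(-1\right) = 2 - \left(-1\right) \left(-1\right) = 2 - 1 = 1$)
$u{\left(F \right)} = -2 + 2 F$ ($u{\left(F \right)} = -2 + \left(F + F\right) = -2 + 2 F$)
$A{\left(J,U \right)} = 1 + U$ ($A{\left(J,U \right)} = U + 1 = 1 + U$)
$\frac{A{\left(10,-12 \right)}}{u{\left(I{\left(-1 \right)} \right)} + 123} + 96 = \frac{1 - 12}{\left(-2 + 2 \left(2 - 1\right)\right) + 123} + 96 = \frac{1}{\left(-2 + 2 \cdot 1\right) + 123} \left(-11\right) + 96 = \frac{1}{\left(-2 + 2\right) + 123} \left(-11\right) + 96 = \frac{1}{0 + 123} \left(-11\right) + 96 = \frac{1}{123} \left(-11\right) + 96 = - \frac{11}{123} + 96 = \frac{11797}{123}$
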